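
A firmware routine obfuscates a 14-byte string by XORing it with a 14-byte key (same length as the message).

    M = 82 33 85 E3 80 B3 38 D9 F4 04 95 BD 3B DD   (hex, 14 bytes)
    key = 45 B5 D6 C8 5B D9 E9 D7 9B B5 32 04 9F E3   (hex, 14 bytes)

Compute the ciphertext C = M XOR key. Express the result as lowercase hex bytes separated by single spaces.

c7 86 53 2b db 6a d1 0e 6f b1 a7 b9 a4 3e

82 ^ 45 = c7
33 ^ b5 = 86
85 ^ d6 = 53
e3 ^ c8 = 2b
80 ^ 5b = db
b3 ^ d9 = 6a
38 ^ e9 = d1
d9 ^ d7 = 0e
f4 ^ 9b = 6f
04 ^ b5 = b1
95 ^ 32 = a7
bd ^ 04 = b9
3b ^ 9f = a4
dd ^ e3 = 3e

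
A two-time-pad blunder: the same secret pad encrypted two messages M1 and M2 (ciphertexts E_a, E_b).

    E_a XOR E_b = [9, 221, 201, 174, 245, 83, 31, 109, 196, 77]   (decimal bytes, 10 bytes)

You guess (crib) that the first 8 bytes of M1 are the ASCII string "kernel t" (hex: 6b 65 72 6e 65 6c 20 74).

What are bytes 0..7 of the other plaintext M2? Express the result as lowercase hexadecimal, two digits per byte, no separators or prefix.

62b8bbc0903f3f19

Since E_a ⊕ E_b = M1 ⊕ M2, XORing with the guessed M1 bytes yields the corresponding M2 bytes: M2 = (E_a ⊕ E_b) ⊕ M1.
byte 0: 09 XOR 6b = 62
byte 1: dd XOR 65 = b8
byte 2: c9 XOR 72 = bb
byte 3: ae XOR 6e = c0
byte 4: f5 XOR 65 = 90
byte 5: 53 XOR 6c = 3f
byte 6: 1f XOR 20 = 3f
byte 7: 6d XOR 74 = 19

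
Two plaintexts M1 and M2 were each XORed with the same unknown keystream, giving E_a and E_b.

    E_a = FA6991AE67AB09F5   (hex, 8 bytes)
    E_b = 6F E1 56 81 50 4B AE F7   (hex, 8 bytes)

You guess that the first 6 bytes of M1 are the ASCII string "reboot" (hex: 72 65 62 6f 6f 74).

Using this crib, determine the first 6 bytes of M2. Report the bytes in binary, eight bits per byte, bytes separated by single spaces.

11100111 11101101 10100101 01000000 01011000 10010100

First, E_a ⊕ E_b = (M1 ⊕ K) ⊕ (M2 ⊕ K) = M1 ⊕ M2, so the key drops out. Then M2 = (M1 ⊕ M2) ⊕ M1 over the first 6 bytes.
byte 0: (fa ^ 6f) ^ 72 = 95 ^ 72 = e7
byte 1: (69 ^ e1) ^ 65 = 88 ^ 65 = ed
byte 2: (91 ^ 56) ^ 62 = c7 ^ 62 = a5
byte 3: (ae ^ 81) ^ 6f = 2f ^ 6f = 40
byte 4: (67 ^ 50) ^ 6f = 37 ^ 6f = 58
byte 5: (ab ^ 4b) ^ 74 = e0 ^ 74 = 94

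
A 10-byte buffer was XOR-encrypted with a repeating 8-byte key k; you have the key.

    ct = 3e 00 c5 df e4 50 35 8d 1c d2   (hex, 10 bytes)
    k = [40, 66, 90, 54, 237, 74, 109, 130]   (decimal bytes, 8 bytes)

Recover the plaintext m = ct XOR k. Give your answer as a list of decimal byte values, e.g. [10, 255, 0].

The 8-byte key repeats, so the effective keystream is 28 42 5a 36 ed 4a 6d 82 28 42.
byte 0: 3e ^ 28 = 16
byte 1: 00 ^ 42 = 42
byte 2: c5 ^ 5a = 9f
byte 3: df ^ 36 = e9
byte 4: e4 ^ ed = 09
byte 5: 50 ^ 4a = 1a
byte 6: 35 ^ 6d = 58
byte 7: 8d ^ 82 = 0f
byte 8: 1c ^ 28 = 34
byte 9: d2 ^ 42 = 90

[22, 66, 159, 233, 9, 26, 88, 15, 52, 144]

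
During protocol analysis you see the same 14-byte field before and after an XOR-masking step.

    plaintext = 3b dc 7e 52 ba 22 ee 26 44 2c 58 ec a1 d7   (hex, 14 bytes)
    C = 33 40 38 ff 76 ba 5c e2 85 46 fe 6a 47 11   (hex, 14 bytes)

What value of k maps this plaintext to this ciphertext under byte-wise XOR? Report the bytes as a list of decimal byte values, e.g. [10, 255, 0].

[8, 156, 70, 173, 204, 152, 178, 196, 193, 106, 166, 134, 230, 198]

Since C = plaintext ⊕ k, XORing both sides with plaintext gives k = plaintext ⊕ C.
3b ^ 33 = 08
dc ^ 40 = 9c
7e ^ 38 = 46
52 ^ ff = ad
ba ^ 76 = cc
22 ^ ba = 98
ee ^ 5c = b2
26 ^ e2 = c4
44 ^ 85 = c1
2c ^ 46 = 6a
58 ^ fe = a6
ec ^ 6a = 86
a1 ^ 47 = e6
d7 ^ 11 = c6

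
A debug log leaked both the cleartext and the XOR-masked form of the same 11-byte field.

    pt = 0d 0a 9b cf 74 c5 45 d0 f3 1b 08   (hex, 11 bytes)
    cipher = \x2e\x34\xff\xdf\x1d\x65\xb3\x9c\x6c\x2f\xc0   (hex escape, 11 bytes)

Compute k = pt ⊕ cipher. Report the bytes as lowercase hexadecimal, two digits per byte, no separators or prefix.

233e641069a0f64c9f34c8

Since cipher = pt ⊕ k, XORing both sides with pt gives k = pt ⊕ cipher.
0d ^ 2e = 23
0a ^ 34 = 3e
9b ^ ff = 64
cf ^ df = 10
74 ^ 1d = 69
c5 ^ 65 = a0
45 ^ b3 = f6
d0 ^ 9c = 4c
f3 ^ 6c = 9f
1b ^ 2f = 34
08 ^ c0 = c8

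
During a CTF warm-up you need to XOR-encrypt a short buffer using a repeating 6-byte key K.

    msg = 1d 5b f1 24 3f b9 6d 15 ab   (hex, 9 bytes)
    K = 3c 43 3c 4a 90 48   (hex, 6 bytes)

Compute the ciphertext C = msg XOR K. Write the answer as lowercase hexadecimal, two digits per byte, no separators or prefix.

The 6-byte key repeats, so the effective keystream is 3c 43 3c 4a 90 48 3c 43 3c.
byte 0:  29 ^  60 =  33
byte 1:  91 ^  67 =  24
byte 2: 241 ^  60 = 205
byte 3:  36 ^  74 = 110
byte 4:  63 ^ 144 = 175
byte 5: 185 ^  72 = 241
byte 6: 109 ^  60 =  81
byte 7:  21 ^  67 =  86
byte 8: 171 ^  60 = 151

2118cd6eaff1515697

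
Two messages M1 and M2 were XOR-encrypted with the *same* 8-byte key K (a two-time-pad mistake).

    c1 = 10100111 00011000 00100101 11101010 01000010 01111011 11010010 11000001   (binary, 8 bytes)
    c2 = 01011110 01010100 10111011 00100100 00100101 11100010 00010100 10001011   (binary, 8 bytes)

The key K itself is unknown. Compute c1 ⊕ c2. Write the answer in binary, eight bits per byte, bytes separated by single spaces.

11111001 01001100 10011110 11001110 01100111 10011001 11000110 01001010

c1 ⊕ c2 = (M1 ⊕ K) ⊕ (M2 ⊕ K) = M1 ⊕ M2 — the shared key cancels under XOR.
a7 xor 5e = f9
18 xor 54 = 4c
25 xor bb = 9e
ea xor 24 = ce
42 xor 25 = 67
7b xor e2 = 99
d2 xor 14 = c6
c1 xor 8b = 4a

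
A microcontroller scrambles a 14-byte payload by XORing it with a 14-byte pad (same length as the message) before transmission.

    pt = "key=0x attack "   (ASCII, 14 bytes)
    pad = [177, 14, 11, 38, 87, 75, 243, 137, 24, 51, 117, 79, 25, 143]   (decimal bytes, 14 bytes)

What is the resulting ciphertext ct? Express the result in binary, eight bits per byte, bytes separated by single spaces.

6b ⊕ b1 = da
65 ⊕ 0e = 6b
79 ⊕ 0b = 72
3d ⊕ 26 = 1b
30 ⊕ 57 = 67
78 ⊕ 4b = 33
20 ⊕ f3 = d3
61 ⊕ 89 = e8
74 ⊕ 18 = 6c
74 ⊕ 33 = 47
61 ⊕ 75 = 14
63 ⊕ 4f = 2c
6b ⊕ 19 = 72
20 ⊕ 8f = af

11011010 01101011 01110010 00011011 01100111 00110011 11010011 11101000 01101100 01000111 00010100 00101100 01110010 10101111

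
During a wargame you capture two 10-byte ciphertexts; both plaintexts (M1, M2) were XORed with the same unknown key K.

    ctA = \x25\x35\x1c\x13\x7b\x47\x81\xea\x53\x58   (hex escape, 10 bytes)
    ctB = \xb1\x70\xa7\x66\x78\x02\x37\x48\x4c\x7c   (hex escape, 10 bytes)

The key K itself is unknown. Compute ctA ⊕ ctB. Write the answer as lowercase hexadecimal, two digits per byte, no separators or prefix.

9445bb750345b6a21f24

ctA ⊕ ctB = (M1 ⊕ K) ⊕ (M2 ⊕ K) = M1 ⊕ M2 — the shared key cancels under XOR.
25 xor b1 = 94
35 xor 70 = 45
1c xor a7 = bb
13 xor 66 = 75
7b xor 78 = 03
47 xor 02 = 45
81 xor 37 = b6
ea xor 48 = a2
53 xor 4c = 1f
58 xor 7c = 24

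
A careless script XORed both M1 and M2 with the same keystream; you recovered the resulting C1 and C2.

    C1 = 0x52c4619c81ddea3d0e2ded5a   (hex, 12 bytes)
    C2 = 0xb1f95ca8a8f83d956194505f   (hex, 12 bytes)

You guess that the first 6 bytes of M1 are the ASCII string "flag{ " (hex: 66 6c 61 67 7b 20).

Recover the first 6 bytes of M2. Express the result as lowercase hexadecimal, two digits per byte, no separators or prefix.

85515c535205

First, C1 ⊕ C2 = (M1 ⊕ K) ⊕ (M2 ⊕ K) = M1 ⊕ M2, so the key drops out. Then M2 = (M1 ⊕ M2) ⊕ M1 over the first 6 bytes.
byte 0: (52 XOR b1) XOR 66 = e3 XOR 66 = 85
byte 1: (c4 XOR f9) XOR 6c = 3d XOR 6c = 51
byte 2: (61 XOR 5c) XOR 61 = 3d XOR 61 = 5c
byte 3: (9c XOR a8) XOR 67 = 34 XOR 67 = 53
byte 4: (81 XOR a8) XOR 7b = 29 XOR 7b = 52
byte 5: (dd XOR f8) XOR 20 = 25 XOR 20 = 05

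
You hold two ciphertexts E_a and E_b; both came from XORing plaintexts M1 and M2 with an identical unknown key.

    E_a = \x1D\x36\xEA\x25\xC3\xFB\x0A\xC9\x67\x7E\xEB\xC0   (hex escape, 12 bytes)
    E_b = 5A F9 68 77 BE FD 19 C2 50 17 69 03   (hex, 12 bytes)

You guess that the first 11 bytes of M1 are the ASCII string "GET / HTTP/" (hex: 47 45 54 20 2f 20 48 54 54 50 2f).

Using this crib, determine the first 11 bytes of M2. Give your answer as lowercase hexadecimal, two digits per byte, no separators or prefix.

First, E_a ⊕ E_b = (M1 ⊕ K) ⊕ (M2 ⊕ K) = M1 ⊕ M2, so the key drops out. Then M2 = (M1 ⊕ M2) ⊕ M1 over the first 11 bytes.
byte 0: (1d XOR 5a) XOR 47 = 47 XOR 47 = 00
byte 1: (36 XOR f9) XOR 45 = cf XOR 45 = 8a
byte 2: (ea XOR 68) XOR 54 = 82 XOR 54 = d6
byte 3: (25 XOR 77) XOR 20 = 52 XOR 20 = 72
byte 4: (c3 XOR be) XOR 2f = 7d XOR 2f = 52
byte 5: (fb XOR fd) XOR 20 = 06 XOR 20 = 26
byte 6: (0a XOR 19) XOR 48 = 13 XOR 48 = 5b
byte 7: (c9 XOR c2) XOR 54 = 0b XOR 54 = 5f
byte 8: (67 XOR 50) XOR 54 = 37 XOR 54 = 63
byte 9: (7e XOR 17) XOR 50 = 69 XOR 50 = 39
byte 10: (eb XOR 69) XOR 2f = 82 XOR 2f = ad

008ad67252265b5f6339ad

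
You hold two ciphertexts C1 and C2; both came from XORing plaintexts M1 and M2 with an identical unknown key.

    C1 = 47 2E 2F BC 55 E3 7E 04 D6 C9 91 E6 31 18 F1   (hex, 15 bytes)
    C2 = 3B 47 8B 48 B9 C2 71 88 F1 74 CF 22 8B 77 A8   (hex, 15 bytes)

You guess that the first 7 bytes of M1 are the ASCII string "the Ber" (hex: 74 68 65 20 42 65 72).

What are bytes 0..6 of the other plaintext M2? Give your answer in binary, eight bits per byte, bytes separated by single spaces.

00001000 00000001 11000001 11010100 10101110 01000100 01111101

First, C1 ⊕ C2 = (M1 ⊕ K) ⊕ (M2 ⊕ K) = M1 ⊕ M2, so the key drops out. Then M2 = (M1 ⊕ M2) ⊕ M1 over the first 7 bytes.
byte 0: (47 xor 3b) xor 74 = 7c xor 74 = 08
byte 1: (2e xor 47) xor 68 = 69 xor 68 = 01
byte 2: (2f xor 8b) xor 65 = a4 xor 65 = c1
byte 3: (bc xor 48) xor 20 = f4 xor 20 = d4
byte 4: (55 xor b9) xor 42 = ec xor 42 = ae
byte 5: (e3 xor c2) xor 65 = 21 xor 65 = 44
byte 6: (7e xor 71) xor 72 = 0f xor 72 = 7d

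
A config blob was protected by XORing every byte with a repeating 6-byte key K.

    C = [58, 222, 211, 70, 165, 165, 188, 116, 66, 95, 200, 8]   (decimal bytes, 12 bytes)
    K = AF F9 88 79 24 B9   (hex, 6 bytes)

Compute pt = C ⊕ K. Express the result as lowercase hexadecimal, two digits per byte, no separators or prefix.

The 6-byte key repeats, so the effective keystream is af f9 88 79 24 b9 af f9 88 79 24 b9.
byte 0: 00111010 ^ 10101111 = 10010101
byte 1: 11011110 ^ 11111001 = 00100111
byte 2: 11010011 ^ 10001000 = 01011011
byte 3: 01000110 ^ 01111001 = 00111111
byte 4: 10100101 ^ 00100100 = 10000001
byte 5: 10100101 ^ 10111001 = 00011100
byte 6: 10111100 ^ 10101111 = 00010011
byte 7: 01110100 ^ 11111001 = 10001101
byte 8: 01000010 ^ 10001000 = 11001010
byte 9: 01011111 ^ 01111001 = 00100110
byte 10: 11001000 ^ 00100100 = 11101100
byte 11: 00001000 ^ 10111001 = 10110001

95275b3f811c138dca26ecb1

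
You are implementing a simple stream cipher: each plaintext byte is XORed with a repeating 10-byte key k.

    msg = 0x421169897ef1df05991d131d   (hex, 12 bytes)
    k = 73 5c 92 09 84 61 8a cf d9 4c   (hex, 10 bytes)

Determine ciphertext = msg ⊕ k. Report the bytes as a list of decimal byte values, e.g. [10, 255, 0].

[49, 77, 251, 128, 250, 144, 85, 202, 64, 81, 96, 65]

The 10-byte key repeats, so the effective keystream is 73 5c 92 09 84 61 8a cf d9 4c 73 5c.
byte 0: 42 ^ 73 = 31
byte 1: 11 ^ 5c = 4d
byte 2: 69 ^ 92 = fb
byte 3: 89 ^ 09 = 80
byte 4: 7e ^ 84 = fa
byte 5: f1 ^ 61 = 90
byte 6: df ^ 8a = 55
byte 7: 05 ^ cf = ca
byte 8: 99 ^ d9 = 40
byte 9: 1d ^ 4c = 51
byte 10: 13 ^ 73 = 60
byte 11: 1d ^ 5c = 41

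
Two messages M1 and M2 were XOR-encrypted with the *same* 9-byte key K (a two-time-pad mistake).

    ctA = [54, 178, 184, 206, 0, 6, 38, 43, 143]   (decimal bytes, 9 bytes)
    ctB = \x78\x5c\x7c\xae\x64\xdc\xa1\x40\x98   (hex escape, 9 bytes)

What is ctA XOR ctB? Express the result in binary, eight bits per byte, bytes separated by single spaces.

ctA ⊕ ctB = (M1 ⊕ K) ⊕ (M2 ⊕ K) = M1 ⊕ M2 — the shared key cancels under XOR.
36 xor 78 = 4e
b2 xor 5c = ee
b8 xor 7c = c4
ce xor ae = 60
00 xor 64 = 64
06 xor dc = da
26 xor a1 = 87
2b xor 40 = 6b
8f xor 98 = 17

01001110 11101110 11000100 01100000 01100100 11011010 10000111 01101011 00010111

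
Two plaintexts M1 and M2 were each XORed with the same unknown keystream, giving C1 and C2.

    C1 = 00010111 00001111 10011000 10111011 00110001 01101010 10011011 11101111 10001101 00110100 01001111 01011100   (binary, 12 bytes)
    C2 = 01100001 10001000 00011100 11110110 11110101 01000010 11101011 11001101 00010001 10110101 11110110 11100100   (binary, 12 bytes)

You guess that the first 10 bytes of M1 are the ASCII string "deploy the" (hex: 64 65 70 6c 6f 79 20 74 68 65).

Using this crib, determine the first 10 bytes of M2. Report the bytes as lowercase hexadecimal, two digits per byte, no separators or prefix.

First, C1 ⊕ C2 = (M1 ⊕ K) ⊕ (M2 ⊕ K) = M1 ⊕ M2, so the key drops out. Then M2 = (M1 ⊕ M2) ⊕ M1 over the first 10 bytes.
byte 0: (17 ^ 61) ^ 64 = 76 ^ 64 = 12
byte 1: (0f ^ 88) ^ 65 = 87 ^ 65 = e2
byte 2: (98 ^ 1c) ^ 70 = 84 ^ 70 = f4
byte 3: (bb ^ f6) ^ 6c = 4d ^ 6c = 21
byte 4: (31 ^ f5) ^ 6f = c4 ^ 6f = ab
byte 5: (6a ^ 42) ^ 79 = 28 ^ 79 = 51
byte 6: (9b ^ eb) ^ 20 = 70 ^ 20 = 50
byte 7: (ef ^ cd) ^ 74 = 22 ^ 74 = 56
byte 8: (8d ^ 11) ^ 68 = 9c ^ 68 = f4
byte 9: (34 ^ b5) ^ 65 = 81 ^ 65 = e4

12e2f421ab515056f4e4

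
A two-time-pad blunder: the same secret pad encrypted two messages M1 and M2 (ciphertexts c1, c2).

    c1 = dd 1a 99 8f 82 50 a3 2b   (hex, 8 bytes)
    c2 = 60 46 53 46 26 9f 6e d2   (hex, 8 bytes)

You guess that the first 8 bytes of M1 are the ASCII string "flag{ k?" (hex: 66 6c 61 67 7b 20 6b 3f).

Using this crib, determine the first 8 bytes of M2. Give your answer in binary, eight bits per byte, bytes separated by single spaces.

First, c1 ⊕ c2 = (M1 ⊕ K) ⊕ (M2 ⊕ K) = M1 ⊕ M2, so the key drops out. Then M2 = (M1 ⊕ M2) ⊕ M1 over the first 8 bytes.
byte 0: (dd XOR 60) XOR 66 = bd XOR 66 = db
byte 1: (1a XOR 46) XOR 6c = 5c XOR 6c = 30
byte 2: (99 XOR 53) XOR 61 = ca XOR 61 = ab
byte 3: (8f XOR 46) XOR 67 = c9 XOR 67 = ae
byte 4: (82 XOR 26) XOR 7b = a4 XOR 7b = df
byte 5: (50 XOR 9f) XOR 20 = cf XOR 20 = ef
byte 6: (a3 XOR 6e) XOR 6b = cd XOR 6b = a6
byte 7: (2b XOR d2) XOR 3f = f9 XOR 3f = c6

11011011 00110000 10101011 10101110 11011111 11101111 10100110 11000110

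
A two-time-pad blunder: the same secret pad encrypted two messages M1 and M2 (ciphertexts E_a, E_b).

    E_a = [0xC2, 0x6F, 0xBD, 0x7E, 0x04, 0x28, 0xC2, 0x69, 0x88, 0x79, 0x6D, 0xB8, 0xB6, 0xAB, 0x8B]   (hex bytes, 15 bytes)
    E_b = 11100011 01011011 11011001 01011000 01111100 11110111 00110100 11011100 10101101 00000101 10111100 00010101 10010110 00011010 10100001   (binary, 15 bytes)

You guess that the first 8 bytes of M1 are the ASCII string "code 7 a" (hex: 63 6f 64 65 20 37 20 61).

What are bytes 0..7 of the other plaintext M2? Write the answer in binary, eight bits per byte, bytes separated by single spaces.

01000010 01011011 00000000 01000011 01011000 11101000 11010110 11010100

First, E_a ⊕ E_b = (M1 ⊕ K) ⊕ (M2 ⊕ K) = M1 ⊕ M2, so the key drops out. Then M2 = (M1 ⊕ M2) ⊕ M1 over the first 8 bytes.
byte 0: (c2 ^ e3) ^ 63 = 21 ^ 63 = 42
byte 1: (6f ^ 5b) ^ 6f = 34 ^ 6f = 5b
byte 2: (bd ^ d9) ^ 64 = 64 ^ 64 = 00
byte 3: (7e ^ 58) ^ 65 = 26 ^ 65 = 43
byte 4: (04 ^ 7c) ^ 20 = 78 ^ 20 = 58
byte 5: (28 ^ f7) ^ 37 = df ^ 37 = e8
byte 6: (c2 ^ 34) ^ 20 = f6 ^ 20 = d6
byte 7: (69 ^ dc) ^ 61 = b5 ^ 61 = d4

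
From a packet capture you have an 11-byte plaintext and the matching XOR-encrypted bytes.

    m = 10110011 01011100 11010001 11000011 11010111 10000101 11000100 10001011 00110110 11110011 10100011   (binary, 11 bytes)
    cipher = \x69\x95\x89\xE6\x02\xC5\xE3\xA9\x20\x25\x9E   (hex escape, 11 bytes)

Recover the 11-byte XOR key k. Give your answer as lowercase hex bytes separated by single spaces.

Since cipher = m ⊕ k, XORing both sides with m gives k = m ⊕ cipher.
b3 XOR 69 = da
5c XOR 95 = c9
d1 XOR 89 = 58
c3 XOR e6 = 25
d7 XOR 02 = d5
85 XOR c5 = 40
c4 XOR e3 = 27
8b XOR a9 = 22
36 XOR 20 = 16
f3 XOR 25 = d6
a3 XOR 9e = 3d

da c9 58 25 d5 40 27 22 16 d6 3d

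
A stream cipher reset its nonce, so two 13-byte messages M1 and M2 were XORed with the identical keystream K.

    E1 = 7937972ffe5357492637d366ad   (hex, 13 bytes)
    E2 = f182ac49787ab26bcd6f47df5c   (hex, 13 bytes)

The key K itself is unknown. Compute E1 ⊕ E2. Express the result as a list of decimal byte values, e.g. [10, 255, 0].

E1 ⊕ E2 = (M1 ⊕ K) ⊕ (M2 ⊕ K) = M1 ⊕ M2 — the shared key cancels under XOR.
01111001 ⊕ 11110001 = 10001000
00110111 ⊕ 10000010 = 10110101
10010111 ⊕ 10101100 = 00111011
00101111 ⊕ 01001001 = 01100110
11111110 ⊕ 01111000 = 10000110
01010011 ⊕ 01111010 = 00101001
01010111 ⊕ 10110010 = 11100101
01001001 ⊕ 01101011 = 00100010
00100110 ⊕ 11001101 = 11101011
00110111 ⊕ 01101111 = 01011000
11010011 ⊕ 01000111 = 10010100
01100110 ⊕ 11011111 = 10111001
10101101 ⊕ 01011100 = 11110001

[136, 181, 59, 102, 134, 41, 229, 34, 235, 88, 148, 185, 241]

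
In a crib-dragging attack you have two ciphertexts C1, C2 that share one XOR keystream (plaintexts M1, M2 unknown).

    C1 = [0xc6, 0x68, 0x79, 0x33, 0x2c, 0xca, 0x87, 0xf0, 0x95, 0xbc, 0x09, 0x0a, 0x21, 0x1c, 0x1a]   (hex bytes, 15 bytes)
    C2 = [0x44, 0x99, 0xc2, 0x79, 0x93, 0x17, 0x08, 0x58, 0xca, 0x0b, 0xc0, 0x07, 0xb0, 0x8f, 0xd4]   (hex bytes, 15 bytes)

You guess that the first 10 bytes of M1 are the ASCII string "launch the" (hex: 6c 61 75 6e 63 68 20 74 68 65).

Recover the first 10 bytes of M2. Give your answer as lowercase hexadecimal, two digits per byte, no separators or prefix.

ee90ce24dcb5afdc37d2

First, C1 ⊕ C2 = (M1 ⊕ K) ⊕ (M2 ⊕ K) = M1 ⊕ M2, so the key drops out. Then M2 = (M1 ⊕ M2) ⊕ M1 over the first 10 bytes.
byte 0: (c6 xor 44) xor 6c = 82 xor 6c = ee
byte 1: (68 xor 99) xor 61 = f1 xor 61 = 90
byte 2: (79 xor c2) xor 75 = bb xor 75 = ce
byte 3: (33 xor 79) xor 6e = 4a xor 6e = 24
byte 4: (2c xor 93) xor 63 = bf xor 63 = dc
byte 5: (ca xor 17) xor 68 = dd xor 68 = b5
byte 6: (87 xor 08) xor 20 = 8f xor 20 = af
byte 7: (f0 xor 58) xor 74 = a8 xor 74 = dc
byte 8: (95 xor ca) xor 68 = 5f xor 68 = 37
byte 9: (bc xor 0b) xor 65 = b7 xor 65 = d2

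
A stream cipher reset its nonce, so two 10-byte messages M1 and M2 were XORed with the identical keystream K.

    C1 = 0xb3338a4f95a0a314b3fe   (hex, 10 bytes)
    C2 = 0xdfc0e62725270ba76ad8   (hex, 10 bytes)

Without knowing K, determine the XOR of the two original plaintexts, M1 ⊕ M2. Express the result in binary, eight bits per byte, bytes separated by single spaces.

C1 ⊕ C2 = (M1 ⊕ K) ⊕ (M2 ⊕ K) = M1 ⊕ M2 — the shared key cancels under XOR.
b3 XOR df = 6c
33 XOR c0 = f3
8a XOR e6 = 6c
4f XOR 27 = 68
95 XOR 25 = b0
a0 XOR 27 = 87
a3 XOR 0b = a8
14 XOR a7 = b3
b3 XOR 6a = d9
fe XOR d8 = 26

01101100 11110011 01101100 01101000 10110000 10000111 10101000 10110011 11011001 00100110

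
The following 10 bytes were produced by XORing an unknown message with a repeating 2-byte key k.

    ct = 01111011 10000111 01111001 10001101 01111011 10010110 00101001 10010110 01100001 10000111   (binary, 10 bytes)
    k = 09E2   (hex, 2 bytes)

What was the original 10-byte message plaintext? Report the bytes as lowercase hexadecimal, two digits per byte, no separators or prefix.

The 2-byte key repeats, so the effective keystream is 09 e2 09 e2 09 e2 09 e2 09 e2.
byte 0: 7b ^ 09 = 72
byte 1: 87 ^ e2 = 65
byte 2: 79 ^ 09 = 70
byte 3: 8d ^ e2 = 6f
byte 4: 7b ^ 09 = 72
byte 5: 96 ^ e2 = 74
byte 6: 29 ^ 09 = 20
byte 7: 96 ^ e2 = 74
byte 8: 61 ^ 09 = 68
byte 9: 87 ^ e2 = 65

7265706f727420746865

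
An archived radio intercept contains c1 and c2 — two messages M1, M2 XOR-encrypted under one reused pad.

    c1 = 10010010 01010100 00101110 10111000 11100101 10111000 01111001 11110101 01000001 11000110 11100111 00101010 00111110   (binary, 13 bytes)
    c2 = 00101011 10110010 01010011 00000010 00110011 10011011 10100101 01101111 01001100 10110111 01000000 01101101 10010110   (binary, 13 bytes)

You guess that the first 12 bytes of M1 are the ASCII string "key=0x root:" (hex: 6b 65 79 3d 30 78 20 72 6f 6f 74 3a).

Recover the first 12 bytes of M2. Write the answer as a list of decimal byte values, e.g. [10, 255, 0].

[210, 131, 4, 135, 230, 91, 252, 232, 98, 30, 211, 125]

First, c1 ⊕ c2 = (M1 ⊕ K) ⊕ (M2 ⊕ K) = M1 ⊕ M2, so the key drops out. Then M2 = (M1 ⊕ M2) ⊕ M1 over the first 12 bytes.
byte 0: (92 xor 2b) xor 6b = b9 xor 6b = d2
byte 1: (54 xor b2) xor 65 = e6 xor 65 = 83
byte 2: (2e xor 53) xor 79 = 7d xor 79 = 04
byte 3: (b8 xor 02) xor 3d = ba xor 3d = 87
byte 4: (e5 xor 33) xor 30 = d6 xor 30 = e6
byte 5: (b8 xor 9b) xor 78 = 23 xor 78 = 5b
byte 6: (79 xor a5) xor 20 = dc xor 20 = fc
byte 7: (f5 xor 6f) xor 72 = 9a xor 72 = e8
byte 8: (41 xor 4c) xor 6f = 0d xor 6f = 62
byte 9: (c6 xor b7) xor 6f = 71 xor 6f = 1e
byte 10: (e7 xor 40) xor 74 = a7 xor 74 = d3
byte 11: (2a xor 6d) xor 3a = 47 xor 3a = 7d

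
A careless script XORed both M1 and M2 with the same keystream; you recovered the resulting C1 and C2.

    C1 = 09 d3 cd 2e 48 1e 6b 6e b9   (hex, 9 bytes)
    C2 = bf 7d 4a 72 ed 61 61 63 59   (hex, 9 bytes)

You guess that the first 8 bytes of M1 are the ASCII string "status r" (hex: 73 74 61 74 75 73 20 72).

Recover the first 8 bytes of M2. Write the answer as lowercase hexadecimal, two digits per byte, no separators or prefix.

First, C1 ⊕ C2 = (M1 ⊕ K) ⊕ (M2 ⊕ K) = M1 ⊕ M2, so the key drops out. Then M2 = (M1 ⊕ M2) ⊕ M1 over the first 8 bytes.
byte 0: (09 xor bf) xor 73 = b6 xor 73 = c5
byte 1: (d3 xor 7d) xor 74 = ae xor 74 = da
byte 2: (cd xor 4a) xor 61 = 87 xor 61 = e6
byte 3: (2e xor 72) xor 74 = 5c xor 74 = 28
byte 4: (48 xor ed) xor 75 = a5 xor 75 = d0
byte 5: (1e xor 61) xor 73 = 7f xor 73 = 0c
byte 6: (6b xor 61) xor 20 = 0a xor 20 = 2a
byte 7: (6e xor 63) xor 72 = 0d xor 72 = 7f

c5dae628d00c2a7f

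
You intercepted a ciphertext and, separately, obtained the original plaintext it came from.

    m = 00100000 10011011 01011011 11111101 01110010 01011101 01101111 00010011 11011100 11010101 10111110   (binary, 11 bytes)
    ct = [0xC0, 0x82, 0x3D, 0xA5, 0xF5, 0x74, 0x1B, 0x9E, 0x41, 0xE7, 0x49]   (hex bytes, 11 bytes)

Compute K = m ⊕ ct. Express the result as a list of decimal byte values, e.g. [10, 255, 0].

[224, 25, 102, 88, 135, 41, 116, 141, 157, 50, 247]

Since ct = m ⊕ K, XORing both sides with m gives K = m ⊕ ct.
20 ⊕ c0 = e0
9b ⊕ 82 = 19
5b ⊕ 3d = 66
fd ⊕ a5 = 58
72 ⊕ f5 = 87
5d ⊕ 74 = 29
6f ⊕ 1b = 74
13 ⊕ 9e = 8d
dc ⊕ 41 = 9d
d5 ⊕ e7 = 32
be ⊕ 49 = f7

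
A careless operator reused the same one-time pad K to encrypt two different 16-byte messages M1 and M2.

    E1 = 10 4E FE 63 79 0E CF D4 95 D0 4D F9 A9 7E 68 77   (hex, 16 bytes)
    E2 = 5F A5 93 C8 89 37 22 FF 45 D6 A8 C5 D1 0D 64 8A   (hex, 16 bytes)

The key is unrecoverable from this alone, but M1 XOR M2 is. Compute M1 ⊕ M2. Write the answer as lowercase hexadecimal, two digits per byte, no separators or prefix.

4feb6dabf039ed2bd006e53c78730cfd

E1 ⊕ E2 = (M1 ⊕ K) ⊕ (M2 ⊕ K) = M1 ⊕ M2 — the shared key cancels under XOR.
10 XOR 5f = 4f
4e XOR a5 = eb
fe XOR 93 = 6d
63 XOR c8 = ab
79 XOR 89 = f0
0e XOR 37 = 39
cf XOR 22 = ed
d4 XOR ff = 2b
95 XOR 45 = d0
d0 XOR d6 = 06
4d XOR a8 = e5
f9 XOR c5 = 3c
a9 XOR d1 = 78
7e XOR 0d = 73
68 XOR 64 = 0c
77 XOR 8a = fd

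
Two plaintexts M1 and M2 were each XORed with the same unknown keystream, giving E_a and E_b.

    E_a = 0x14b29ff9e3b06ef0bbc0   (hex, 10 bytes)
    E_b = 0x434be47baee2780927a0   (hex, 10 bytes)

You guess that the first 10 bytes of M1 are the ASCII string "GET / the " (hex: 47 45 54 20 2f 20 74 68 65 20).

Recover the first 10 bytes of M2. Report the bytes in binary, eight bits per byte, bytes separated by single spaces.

First, E_a ⊕ E_b = (M1 ⊕ K) ⊕ (M2 ⊕ K) = M1 ⊕ M2, so the key drops out. Then M2 = (M1 ⊕ M2) ⊕ M1 over the first 10 bytes.
byte 0: (14 XOR 43) XOR 47 = 57 XOR 47 = 10
byte 1: (b2 XOR 4b) XOR 45 = f9 XOR 45 = bc
byte 2: (9f XOR e4) XOR 54 = 7b XOR 54 = 2f
byte 3: (f9 XOR 7b) XOR 20 = 82 XOR 20 = a2
byte 4: (e3 XOR ae) XOR 2f = 4d XOR 2f = 62
byte 5: (b0 XOR e2) XOR 20 = 52 XOR 20 = 72
byte 6: (6e XOR 78) XOR 74 = 16 XOR 74 = 62
byte 7: (f0 XOR 09) XOR 68 = f9 XOR 68 = 91
byte 8: (bb XOR 27) XOR 65 = 9c XOR 65 = f9
byte 9: (c0 XOR a0) XOR 20 = 60 XOR 20 = 40

00010000 10111100 00101111 10100010 01100010 01110010 01100010 10010001 11111001 01000000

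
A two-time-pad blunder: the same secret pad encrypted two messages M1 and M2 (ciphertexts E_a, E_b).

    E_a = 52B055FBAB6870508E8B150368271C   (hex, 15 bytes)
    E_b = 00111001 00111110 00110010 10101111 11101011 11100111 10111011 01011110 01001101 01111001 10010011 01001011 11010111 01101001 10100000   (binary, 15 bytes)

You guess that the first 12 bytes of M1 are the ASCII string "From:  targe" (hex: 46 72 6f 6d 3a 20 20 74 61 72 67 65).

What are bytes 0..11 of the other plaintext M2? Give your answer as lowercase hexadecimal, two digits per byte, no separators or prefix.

First, E_a ⊕ E_b = (M1 ⊕ K) ⊕ (M2 ⊕ K) = M1 ⊕ M2, so the key drops out. Then M2 = (M1 ⊕ M2) ⊕ M1 over the first 12 bytes.
byte 0: (52 ⊕ 39) ⊕ 46 = 6b ⊕ 46 = 2d
byte 1: (b0 ⊕ 3e) ⊕ 72 = 8e ⊕ 72 = fc
byte 2: (55 ⊕ 32) ⊕ 6f = 67 ⊕ 6f = 08
byte 3: (fb ⊕ af) ⊕ 6d = 54 ⊕ 6d = 39
byte 4: (ab ⊕ eb) ⊕ 3a = 40 ⊕ 3a = 7a
byte 5: (68 ⊕ e7) ⊕ 20 = 8f ⊕ 20 = af
byte 6: (70 ⊕ bb) ⊕ 20 = cb ⊕ 20 = eb
byte 7: (50 ⊕ 5e) ⊕ 74 = 0e ⊕ 74 = 7a
byte 8: (8e ⊕ 4d) ⊕ 61 = c3 ⊕ 61 = a2
byte 9: (8b ⊕ 79) ⊕ 72 = f2 ⊕ 72 = 80
byte 10: (15 ⊕ 93) ⊕ 67 = 86 ⊕ 67 = e1
byte 11: (03 ⊕ 4b) ⊕ 65 = 48 ⊕ 65 = 2d

2dfc08397aafeb7aa280e12d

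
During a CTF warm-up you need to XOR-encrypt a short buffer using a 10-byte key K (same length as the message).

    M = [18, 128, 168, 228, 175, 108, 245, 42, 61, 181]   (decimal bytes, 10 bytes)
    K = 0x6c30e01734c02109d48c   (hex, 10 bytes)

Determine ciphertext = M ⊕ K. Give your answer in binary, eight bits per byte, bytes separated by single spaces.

01111110 10110000 01001000 11110011 10011011 10101100 11010100 00100011 11101001 00111001

12 ⊕ 6c = 7e
80 ⊕ 30 = b0
a8 ⊕ e0 = 48
e4 ⊕ 17 = f3
af ⊕ 34 = 9b
6c ⊕ c0 = ac
f5 ⊕ 21 = d4
2a ⊕ 09 = 23
3d ⊕ d4 = e9
b5 ⊕ 8c = 39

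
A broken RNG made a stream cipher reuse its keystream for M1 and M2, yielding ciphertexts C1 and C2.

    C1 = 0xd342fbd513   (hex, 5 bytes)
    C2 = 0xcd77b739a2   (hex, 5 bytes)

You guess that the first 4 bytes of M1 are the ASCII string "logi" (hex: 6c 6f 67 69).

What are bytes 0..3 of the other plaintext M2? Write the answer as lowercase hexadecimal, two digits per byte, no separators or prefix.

First, C1 ⊕ C2 = (M1 ⊕ K) ⊕ (M2 ⊕ K) = M1 ⊕ M2, so the key drops out. Then M2 = (M1 ⊕ M2) ⊕ M1 over the first 4 bytes.
byte 0: (d3 ^ cd) ^ 6c = 1e ^ 6c = 72
byte 1: (42 ^ 77) ^ 6f = 35 ^ 6f = 5a
byte 2: (fb ^ b7) ^ 67 = 4c ^ 67 = 2b
byte 3: (d5 ^ 39) ^ 69 = ec ^ 69 = 85

725a2b85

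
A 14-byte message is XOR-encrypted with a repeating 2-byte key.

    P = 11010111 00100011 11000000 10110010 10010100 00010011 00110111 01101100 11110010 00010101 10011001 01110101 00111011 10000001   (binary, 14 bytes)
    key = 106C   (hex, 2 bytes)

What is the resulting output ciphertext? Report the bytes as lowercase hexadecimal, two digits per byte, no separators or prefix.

The 2-byte key repeats, so the effective keystream is 10 6c 10 6c 10 6c 10 6c 10 6c 10 6c 10 6c.
byte 0: d7 xor 10 = c7
byte 1: 23 xor 6c = 4f
byte 2: c0 xor 10 = d0
byte 3: b2 xor 6c = de
byte 4: 94 xor 10 = 84
byte 5: 13 xor 6c = 7f
byte 6: 37 xor 10 = 27
byte 7: 6c xor 6c = 00
byte 8: f2 xor 10 = e2
byte 9: 15 xor 6c = 79
byte 10: 99 xor 10 = 89
byte 11: 75 xor 6c = 19
byte 12: 3b xor 10 = 2b
byte 13: 81 xor 6c = ed

c74fd0de847f2700e27989192bed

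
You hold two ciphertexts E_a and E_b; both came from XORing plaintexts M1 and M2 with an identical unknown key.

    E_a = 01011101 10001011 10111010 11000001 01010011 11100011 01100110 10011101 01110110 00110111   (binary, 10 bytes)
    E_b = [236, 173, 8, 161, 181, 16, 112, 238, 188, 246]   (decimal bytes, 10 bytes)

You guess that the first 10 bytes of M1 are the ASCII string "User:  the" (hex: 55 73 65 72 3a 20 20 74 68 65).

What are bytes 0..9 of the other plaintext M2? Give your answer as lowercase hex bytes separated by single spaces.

e4 55 d7 12 dc d3 36 07 a2 a4

First, E_a ⊕ E_b = (M1 ⊕ K) ⊕ (M2 ⊕ K) = M1 ⊕ M2, so the key drops out. Then M2 = (M1 ⊕ M2) ⊕ M1 over the first 10 bytes.
byte 0: (5d xor ec) xor 55 = b1 xor 55 = e4
byte 1: (8b xor ad) xor 73 = 26 xor 73 = 55
byte 2: (ba xor 08) xor 65 = b2 xor 65 = d7
byte 3: (c1 xor a1) xor 72 = 60 xor 72 = 12
byte 4: (53 xor b5) xor 3a = e6 xor 3a = dc
byte 5: (e3 xor 10) xor 20 = f3 xor 20 = d3
byte 6: (66 xor 70) xor 20 = 16 xor 20 = 36
byte 7: (9d xor ee) xor 74 = 73 xor 74 = 07
byte 8: (76 xor bc) xor 68 = ca xor 68 = a2
byte 9: (37 xor f6) xor 65 = c1 xor 65 = a4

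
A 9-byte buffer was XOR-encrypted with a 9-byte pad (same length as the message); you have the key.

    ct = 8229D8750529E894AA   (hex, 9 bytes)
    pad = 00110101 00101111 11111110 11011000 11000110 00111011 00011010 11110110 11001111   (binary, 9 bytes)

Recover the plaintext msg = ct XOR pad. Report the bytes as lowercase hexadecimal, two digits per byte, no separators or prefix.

byte 0: 10000010 xor 00110101 = 10110111
byte 1: 00101001 xor 00101111 = 00000110
byte 2: 11011000 xor 11111110 = 00100110
byte 3: 01110101 xor 11011000 = 10101101
byte 4: 00000101 xor 11000110 = 11000011
byte 5: 00101001 xor 00111011 = 00010010
byte 6: 11101000 xor 00011010 = 11110010
byte 7: 10010100 xor 11110110 = 01100010
byte 8: 10101010 xor 11001111 = 01100101

b70626adc312f26265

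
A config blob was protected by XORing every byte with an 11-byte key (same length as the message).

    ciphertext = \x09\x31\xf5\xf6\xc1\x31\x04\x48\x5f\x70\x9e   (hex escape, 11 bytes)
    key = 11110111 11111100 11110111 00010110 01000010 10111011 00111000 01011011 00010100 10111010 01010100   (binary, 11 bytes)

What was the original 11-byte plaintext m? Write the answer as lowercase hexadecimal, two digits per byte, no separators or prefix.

fecd02e0838a3c134bcaca

09 xor f7 = fe
31 xor fc = cd
f5 xor f7 = 02
f6 xor 16 = e0
c1 xor 42 = 83
31 xor bb = 8a
04 xor 38 = 3c
48 xor 5b = 13
5f xor 14 = 4b
70 xor ba = ca
9e xor 54 = ca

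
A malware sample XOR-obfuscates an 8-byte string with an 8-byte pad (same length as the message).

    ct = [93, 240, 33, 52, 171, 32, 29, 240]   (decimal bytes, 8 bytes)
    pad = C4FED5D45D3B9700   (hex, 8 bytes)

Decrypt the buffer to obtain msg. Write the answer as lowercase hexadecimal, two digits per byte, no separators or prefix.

01011101 XOR 11000100 = 10011001
11110000 XOR 11111110 = 00001110
00100001 XOR 11010101 = 11110100
00110100 XOR 11010100 = 11100000
10101011 XOR 01011101 = 11110110
00100000 XOR 00111011 = 00011011
00011101 XOR 10010111 = 10001010
11110000 XOR 00000000 = 11110000

990ef4e0f61b8af0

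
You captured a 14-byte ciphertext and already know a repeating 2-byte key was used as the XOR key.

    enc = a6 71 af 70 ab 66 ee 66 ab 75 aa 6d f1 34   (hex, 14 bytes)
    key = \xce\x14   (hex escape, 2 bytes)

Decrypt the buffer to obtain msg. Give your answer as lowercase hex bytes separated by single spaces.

68 65 61 64 65 72 20 72 65 61 64 79 3f 20

The 2-byte key repeats, so the effective keystream is ce 14 ce 14 ce 14 ce 14 ce 14 ce 14 ce 14.
byte 0: a6 XOR ce = 68
byte 1: 71 XOR 14 = 65
byte 2: af XOR ce = 61
byte 3: 70 XOR 14 = 64
byte 4: ab XOR ce = 65
byte 5: 66 XOR 14 = 72
byte 6: ee XOR ce = 20
byte 7: 66 XOR 14 = 72
byte 8: ab XOR ce = 65
byte 9: 75 XOR 14 = 61
byte 10: aa XOR ce = 64
byte 11: 6d XOR 14 = 79
byte 12: f1 XOR ce = 3f
byte 13: 34 XOR 14 = 20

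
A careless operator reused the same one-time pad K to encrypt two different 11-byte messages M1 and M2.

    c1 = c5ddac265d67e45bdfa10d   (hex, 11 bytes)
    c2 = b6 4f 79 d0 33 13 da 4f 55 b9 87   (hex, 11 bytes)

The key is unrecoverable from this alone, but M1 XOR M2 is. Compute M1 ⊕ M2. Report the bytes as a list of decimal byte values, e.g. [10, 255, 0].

c1 ⊕ c2 = (M1 ⊕ K) ⊕ (M2 ⊕ K) = M1 ⊕ M2 — the shared key cancels under XOR.
c5 xor b6 = 73
dd xor 4f = 92
ac xor 79 = d5
26 xor d0 = f6
5d xor 33 = 6e
67 xor 13 = 74
e4 xor da = 3e
5b xor 4f = 14
df xor 55 = 8a
a1 xor b9 = 18
0d xor 87 = 8a

[115, 146, 213, 246, 110, 116, 62, 20, 138, 24, 138]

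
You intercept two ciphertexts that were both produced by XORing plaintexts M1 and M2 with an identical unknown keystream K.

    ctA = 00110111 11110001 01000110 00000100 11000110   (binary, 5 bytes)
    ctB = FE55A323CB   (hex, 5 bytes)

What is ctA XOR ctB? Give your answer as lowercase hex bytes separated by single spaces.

ctA ⊕ ctB = (M1 ⊕ K) ⊕ (M2 ⊕ K) = M1 ⊕ M2 — the shared key cancels under XOR.
00110111 xor 11111110 = 11001001
11110001 xor 01010101 = 10100100
01000110 xor 10100011 = 11100101
00000100 xor 00100011 = 00100111
11000110 xor 11001011 = 00001101

c9 a4 e5 27 0d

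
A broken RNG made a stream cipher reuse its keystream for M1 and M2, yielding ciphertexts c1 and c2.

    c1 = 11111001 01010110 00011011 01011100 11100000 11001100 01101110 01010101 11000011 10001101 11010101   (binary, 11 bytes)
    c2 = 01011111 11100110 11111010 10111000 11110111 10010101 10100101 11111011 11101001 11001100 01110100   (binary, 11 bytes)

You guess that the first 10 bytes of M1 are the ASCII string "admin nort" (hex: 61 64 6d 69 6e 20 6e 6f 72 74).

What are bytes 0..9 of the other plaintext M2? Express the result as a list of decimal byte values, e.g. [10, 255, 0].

[199, 212, 140, 141, 121, 121, 165, 193, 88, 53]

First, c1 ⊕ c2 = (M1 ⊕ K) ⊕ (M2 ⊕ K) = M1 ⊕ M2, so the key drops out. Then M2 = (M1 ⊕ M2) ⊕ M1 over the first 10 bytes.
byte 0: (f9 XOR 5f) XOR 61 = a6 XOR 61 = c7
byte 1: (56 XOR e6) XOR 64 = b0 XOR 64 = d4
byte 2: (1b XOR fa) XOR 6d = e1 XOR 6d = 8c
byte 3: (5c XOR b8) XOR 69 = e4 XOR 69 = 8d
byte 4: (e0 XOR f7) XOR 6e = 17 XOR 6e = 79
byte 5: (cc XOR 95) XOR 20 = 59 XOR 20 = 79
byte 6: (6e XOR a5) XOR 6e = cb XOR 6e = a5
byte 7: (55 XOR fb) XOR 6f = ae XOR 6f = c1
byte 8: (c3 XOR e9) XOR 72 = 2a XOR 72 = 58
byte 9: (8d XOR cc) XOR 74 = 41 XOR 74 = 35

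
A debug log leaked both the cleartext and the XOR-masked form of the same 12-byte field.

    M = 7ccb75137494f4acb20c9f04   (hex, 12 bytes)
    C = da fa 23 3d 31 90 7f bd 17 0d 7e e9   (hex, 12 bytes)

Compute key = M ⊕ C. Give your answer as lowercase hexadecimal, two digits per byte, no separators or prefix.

a631562e45048b11a501e1ed

Since C = M ⊕ key, XORing both sides with M gives key = M ⊕ C.
byte 0: 7c ^ da = a6
byte 1: cb ^ fa = 31
byte 2: 75 ^ 23 = 56
byte 3: 13 ^ 3d = 2e
byte 4: 74 ^ 31 = 45
byte 5: 94 ^ 90 = 04
byte 6: f4 ^ 7f = 8b
byte 7: ac ^ bd = 11
byte 8: b2 ^ 17 = a5
byte 9: 0c ^ 0d = 01
byte 10: 9f ^ 7e = e1
byte 11: 04 ^ e9 = ed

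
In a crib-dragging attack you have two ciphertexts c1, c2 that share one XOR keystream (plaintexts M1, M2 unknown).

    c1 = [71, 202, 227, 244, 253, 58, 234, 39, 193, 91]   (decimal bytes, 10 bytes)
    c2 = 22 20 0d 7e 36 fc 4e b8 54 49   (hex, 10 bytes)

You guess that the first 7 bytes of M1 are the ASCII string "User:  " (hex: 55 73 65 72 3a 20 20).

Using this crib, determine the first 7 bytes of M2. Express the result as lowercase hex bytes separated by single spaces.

First, c1 ⊕ c2 = (M1 ⊕ K) ⊕ (M2 ⊕ K) = M1 ⊕ M2, so the key drops out. Then M2 = (M1 ⊕ M2) ⊕ M1 over the first 7 bytes.
byte 0: (47 XOR 22) XOR 55 = 65 XOR 55 = 30
byte 1: (ca XOR 20) XOR 73 = ea XOR 73 = 99
byte 2: (e3 XOR 0d) XOR 65 = ee XOR 65 = 8b
byte 3: (f4 XOR 7e) XOR 72 = 8a XOR 72 = f8
byte 4: (fd XOR 36) XOR 3a = cb XOR 3a = f1
byte 5: (3a XOR fc) XOR 20 = c6 XOR 20 = e6
byte 6: (ea XOR 4e) XOR 20 = a4 XOR 20 = 84

30 99 8b f8 f1 e6 84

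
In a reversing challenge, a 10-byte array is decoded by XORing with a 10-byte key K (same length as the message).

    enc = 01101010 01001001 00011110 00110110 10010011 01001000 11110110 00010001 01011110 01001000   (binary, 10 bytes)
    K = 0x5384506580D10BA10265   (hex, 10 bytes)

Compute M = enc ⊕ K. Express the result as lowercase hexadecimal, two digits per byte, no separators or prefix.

6a XOR 53 = 39
49 XOR 84 = cd
1e XOR 50 = 4e
36 XOR 65 = 53
93 XOR 80 = 13
48 XOR d1 = 99
f6 XOR 0b = fd
11 XOR a1 = b0
5e XOR 02 = 5c
48 XOR 65 = 2d

39cd4e531399fdb05c2d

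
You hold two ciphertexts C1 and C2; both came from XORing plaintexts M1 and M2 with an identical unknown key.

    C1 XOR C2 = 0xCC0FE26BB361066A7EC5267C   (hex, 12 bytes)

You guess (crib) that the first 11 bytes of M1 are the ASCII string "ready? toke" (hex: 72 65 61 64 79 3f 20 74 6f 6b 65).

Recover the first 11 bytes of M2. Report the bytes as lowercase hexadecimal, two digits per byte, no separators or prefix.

be6a830fca5e261e11ae43

Since C1 ⊕ C2 = M1 ⊕ M2, XORing with the guessed M1 bytes yields the corresponding M2 bytes: M2 = (C1 ⊕ C2) ⊕ M1.
byte 0: cc ^ 72 = be
byte 1: 0f ^ 65 = 6a
byte 2: e2 ^ 61 = 83
byte 3: 6b ^ 64 = 0f
byte 4: b3 ^ 79 = ca
byte 5: 61 ^ 3f = 5e
byte 6: 06 ^ 20 = 26
byte 7: 6a ^ 74 = 1e
byte 8: 7e ^ 6f = 11
byte 9: c5 ^ 6b = ae
byte 10: 26 ^ 65 = 43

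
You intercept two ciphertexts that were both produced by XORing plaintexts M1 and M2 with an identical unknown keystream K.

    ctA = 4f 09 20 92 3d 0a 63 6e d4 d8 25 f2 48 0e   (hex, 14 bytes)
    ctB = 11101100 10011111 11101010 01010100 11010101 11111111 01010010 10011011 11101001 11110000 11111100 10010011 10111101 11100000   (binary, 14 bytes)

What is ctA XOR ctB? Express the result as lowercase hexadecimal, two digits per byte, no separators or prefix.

a396cac6e8f531f53d28d961f5ee

ctA ⊕ ctB = (M1 ⊕ K) ⊕ (M2 ⊕ K) = M1 ⊕ M2 — the shared key cancels under XOR.
 79 ^ 236 = 163
  9 ^ 159 = 150
 32 ^ 234 = 202
146 ^  84 = 198
 61 ^ 213 = 232
 10 ^ 255 = 245
 99 ^  82 =  49
110 ^ 155 = 245
212 ^ 233 =  61
216 ^ 240 =  40
 37 ^ 252 = 217
242 ^ 147 =  97
 72 ^ 189 = 245
 14 ^ 224 = 238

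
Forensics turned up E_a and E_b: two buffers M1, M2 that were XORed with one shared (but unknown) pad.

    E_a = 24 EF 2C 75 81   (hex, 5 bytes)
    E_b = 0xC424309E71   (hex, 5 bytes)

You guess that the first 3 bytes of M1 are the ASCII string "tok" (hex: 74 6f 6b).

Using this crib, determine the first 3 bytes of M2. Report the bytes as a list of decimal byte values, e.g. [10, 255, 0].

[148, 164, 119]

First, E_a ⊕ E_b = (M1 ⊕ K) ⊕ (M2 ⊕ K) = M1 ⊕ M2, so the key drops out. Then M2 = (M1 ⊕ M2) ⊕ M1 over the first 3 bytes.
byte 0: (24 ^ c4) ^ 74 = e0 ^ 74 = 94
byte 1: (ef ^ 24) ^ 6f = cb ^ 6f = a4
byte 2: (2c ^ 30) ^ 6b = 1c ^ 6b = 77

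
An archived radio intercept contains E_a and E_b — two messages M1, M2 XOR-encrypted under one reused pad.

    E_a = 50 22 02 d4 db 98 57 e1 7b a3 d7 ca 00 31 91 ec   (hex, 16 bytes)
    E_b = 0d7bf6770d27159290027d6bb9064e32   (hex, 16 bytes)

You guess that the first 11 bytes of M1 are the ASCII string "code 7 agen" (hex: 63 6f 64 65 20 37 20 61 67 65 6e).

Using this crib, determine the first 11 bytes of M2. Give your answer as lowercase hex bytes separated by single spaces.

3e 36 90 c6 f6 88 62 12 8c c4 c4

First, E_a ⊕ E_b = (M1 ⊕ K) ⊕ (M2 ⊕ K) = M1 ⊕ M2, so the key drops out. Then M2 = (M1 ⊕ M2) ⊕ M1 over the first 11 bytes.
byte 0: (50 XOR 0d) XOR 63 = 5d XOR 63 = 3e
byte 1: (22 XOR 7b) XOR 6f = 59 XOR 6f = 36
byte 2: (02 XOR f6) XOR 64 = f4 XOR 64 = 90
byte 3: (d4 XOR 77) XOR 65 = a3 XOR 65 = c6
byte 4: (db XOR 0d) XOR 20 = d6 XOR 20 = f6
byte 5: (98 XOR 27) XOR 37 = bf XOR 37 = 88
byte 6: (57 XOR 15) XOR 20 = 42 XOR 20 = 62
byte 7: (e1 XOR 92) XOR 61 = 73 XOR 61 = 12
byte 8: (7b XOR 90) XOR 67 = eb XOR 67 = 8c
byte 9: (a3 XOR 02) XOR 65 = a1 XOR 65 = c4
byte 10: (d7 XOR 7d) XOR 6e = aa XOR 6e = c4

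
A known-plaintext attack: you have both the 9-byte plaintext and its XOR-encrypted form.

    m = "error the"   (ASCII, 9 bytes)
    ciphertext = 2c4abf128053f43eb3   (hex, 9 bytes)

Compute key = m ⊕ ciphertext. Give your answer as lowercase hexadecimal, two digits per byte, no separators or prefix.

Since ciphertext = m ⊕ key, XORing both sides with m gives key = m ⊕ ciphertext.
byte 0: 65 xor 2c = 49
byte 1: 72 xor 4a = 38
byte 2: 72 xor bf = cd
byte 3: 6f xor 12 = 7d
byte 4: 72 xor 80 = f2
byte 5: 20 xor 53 = 73
byte 6: 74 xor f4 = 80
byte 7: 68 xor 3e = 56
byte 8: 65 xor b3 = d6

4938cd7df2738056d6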